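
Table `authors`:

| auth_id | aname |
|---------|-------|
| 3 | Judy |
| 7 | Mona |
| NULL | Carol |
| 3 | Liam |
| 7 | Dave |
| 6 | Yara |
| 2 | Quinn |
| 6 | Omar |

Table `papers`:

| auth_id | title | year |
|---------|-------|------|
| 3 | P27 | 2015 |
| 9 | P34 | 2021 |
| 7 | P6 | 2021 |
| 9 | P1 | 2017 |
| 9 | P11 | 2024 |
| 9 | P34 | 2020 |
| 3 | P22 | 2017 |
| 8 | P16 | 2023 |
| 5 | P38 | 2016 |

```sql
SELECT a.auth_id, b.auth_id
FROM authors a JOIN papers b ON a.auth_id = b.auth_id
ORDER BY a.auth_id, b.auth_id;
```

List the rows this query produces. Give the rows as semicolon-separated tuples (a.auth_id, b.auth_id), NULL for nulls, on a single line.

(3, 3); (3, 3); (3, 3); (3, 3); (7, 7); (7, 7)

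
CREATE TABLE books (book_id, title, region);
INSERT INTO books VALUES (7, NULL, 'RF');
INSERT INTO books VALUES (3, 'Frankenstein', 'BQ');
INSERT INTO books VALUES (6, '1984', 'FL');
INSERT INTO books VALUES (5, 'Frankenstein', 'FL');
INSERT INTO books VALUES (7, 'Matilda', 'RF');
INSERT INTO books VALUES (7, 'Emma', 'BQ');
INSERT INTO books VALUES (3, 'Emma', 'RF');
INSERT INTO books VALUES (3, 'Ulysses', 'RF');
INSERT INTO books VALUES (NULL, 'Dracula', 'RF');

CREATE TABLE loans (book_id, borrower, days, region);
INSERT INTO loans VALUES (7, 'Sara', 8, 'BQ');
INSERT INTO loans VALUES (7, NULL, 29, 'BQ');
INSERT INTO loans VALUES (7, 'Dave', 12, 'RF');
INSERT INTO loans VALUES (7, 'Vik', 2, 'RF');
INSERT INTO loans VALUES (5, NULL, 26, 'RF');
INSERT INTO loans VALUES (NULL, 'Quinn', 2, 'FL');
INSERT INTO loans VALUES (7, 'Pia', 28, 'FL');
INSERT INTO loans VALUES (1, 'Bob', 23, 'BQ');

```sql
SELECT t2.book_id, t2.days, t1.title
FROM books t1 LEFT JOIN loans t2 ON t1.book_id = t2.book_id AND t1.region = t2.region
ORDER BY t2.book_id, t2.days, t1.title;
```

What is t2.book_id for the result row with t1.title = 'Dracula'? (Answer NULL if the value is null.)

LEFT JOIN keeps every row from `books`; unmatched rows get NULL for `loans`'s columns.
Matching on t1.book_id = t2.book_id AND t1.region = t2.region. A NULL in a compared column never satisfies the condition.
Matched pairs: 6; unmatched t1 rows kept: 6.

NULL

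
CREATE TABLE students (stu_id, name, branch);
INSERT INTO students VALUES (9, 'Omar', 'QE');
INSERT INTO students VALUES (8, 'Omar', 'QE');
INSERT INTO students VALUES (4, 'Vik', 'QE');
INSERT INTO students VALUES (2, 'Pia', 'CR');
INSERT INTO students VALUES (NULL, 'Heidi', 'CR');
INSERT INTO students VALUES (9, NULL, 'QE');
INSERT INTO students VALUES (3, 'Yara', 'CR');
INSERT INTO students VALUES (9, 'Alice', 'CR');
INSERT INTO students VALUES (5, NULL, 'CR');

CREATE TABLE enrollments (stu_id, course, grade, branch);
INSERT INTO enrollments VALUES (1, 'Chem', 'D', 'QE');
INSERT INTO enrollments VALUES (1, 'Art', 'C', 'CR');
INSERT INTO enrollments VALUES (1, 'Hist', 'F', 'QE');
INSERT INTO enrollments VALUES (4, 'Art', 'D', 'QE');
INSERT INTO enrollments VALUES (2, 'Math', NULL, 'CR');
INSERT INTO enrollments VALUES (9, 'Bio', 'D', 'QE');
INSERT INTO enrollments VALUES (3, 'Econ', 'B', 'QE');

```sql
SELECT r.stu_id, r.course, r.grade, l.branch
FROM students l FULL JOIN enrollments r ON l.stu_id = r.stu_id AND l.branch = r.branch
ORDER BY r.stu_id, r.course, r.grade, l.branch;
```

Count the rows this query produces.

13

FULL OUTER JOIN keeps every row from both sides; unmatched rows get NULL for the other side's columns.
Matching on l.stu_id = r.stu_id AND l.branch = r.branch. A NULL in a compared column never satisfies the condition.
- l (stu_id=9, branch=QE) pairs with 1 row(s) of r.
- l (stu_id=8, branch=QE) has no partner → padded with NULL.
- l (stu_id=4, branch=QE) pairs with 1 row(s) of r.
- l (stu_id=2, branch=CR) pairs with 1 row(s) of r.
- l (stu_id=NULL, branch=CR) has no partner → padded with NULL.
- l (stu_id=9, branch=QE) pairs with 1 row(s) of r.
- l (stu_id=3, branch=CR) has no partner → padded with NULL.
- l (stu_id=9, branch=CR) has no partner → padded with NULL.
- l (stu_id=5, branch=CR) has no partner → padded with NULL.
- 4 row(s) from r found no l partner → padded with NULL.
Total: 4 matched + 9 padded = 13 rows.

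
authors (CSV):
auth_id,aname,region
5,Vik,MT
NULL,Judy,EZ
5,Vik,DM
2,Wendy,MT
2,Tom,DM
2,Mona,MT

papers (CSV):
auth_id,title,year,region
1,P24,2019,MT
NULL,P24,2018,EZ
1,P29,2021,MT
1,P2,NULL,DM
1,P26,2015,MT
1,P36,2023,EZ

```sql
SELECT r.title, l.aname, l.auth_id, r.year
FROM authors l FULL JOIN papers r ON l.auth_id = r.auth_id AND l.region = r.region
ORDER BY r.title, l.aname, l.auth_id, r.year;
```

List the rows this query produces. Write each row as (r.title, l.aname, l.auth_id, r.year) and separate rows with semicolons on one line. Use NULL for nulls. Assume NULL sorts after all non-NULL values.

(P2, NULL, NULL, NULL); (P24, NULL, NULL, 2018); (P24, NULL, NULL, 2019); (P26, NULL, NULL, 2015); (P29, NULL, NULL, 2021); (P36, NULL, NULL, 2023); (NULL, Judy, NULL, NULL); (NULL, Mona, 2, NULL); (NULL, Tom, 2, NULL); (NULL, Vik, 5, NULL); (NULL, Vik, 5, NULL); (NULL, Wendy, 2, NULL)

FULL OUTER JOIN keeps every row from both sides; unmatched rows get NULL for the other side's columns.
Matching on l.auth_id = r.auth_id AND l.region = r.region. A NULL in a compared column never satisfies the condition.
- l row (auth_id=5, region=MT): no match → kept, r columns NULL.
- l row (auth_id=NULL, region=EZ): no match → kept, r columns NULL.
- l row (auth_id=5, region=DM): no match → kept, r columns NULL.
- l row (auth_id=2, region=MT): no match → kept, r columns NULL.
- l row (auth_id=2, region=DM): no match → kept, r columns NULL.
- l row (auth_id=2, region=MT): no match → kept, r columns NULL.
- 6 row(s) from r found no l partner → padded with NULL.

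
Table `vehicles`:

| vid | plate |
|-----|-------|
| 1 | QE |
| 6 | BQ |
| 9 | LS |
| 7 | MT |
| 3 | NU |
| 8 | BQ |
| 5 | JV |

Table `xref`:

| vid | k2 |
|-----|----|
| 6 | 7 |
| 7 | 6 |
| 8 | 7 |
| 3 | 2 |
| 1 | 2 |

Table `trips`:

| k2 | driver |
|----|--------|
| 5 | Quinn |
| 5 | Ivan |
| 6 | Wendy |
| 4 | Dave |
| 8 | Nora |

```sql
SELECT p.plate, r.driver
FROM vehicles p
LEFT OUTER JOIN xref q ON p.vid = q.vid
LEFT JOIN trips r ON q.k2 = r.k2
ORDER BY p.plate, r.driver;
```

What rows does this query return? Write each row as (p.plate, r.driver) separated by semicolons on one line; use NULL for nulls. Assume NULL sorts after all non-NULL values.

(BQ, NULL); (BQ, NULL); (JV, NULL); (LS, NULL); (MT, Wendy); (NU, NULL); (QE, NULL)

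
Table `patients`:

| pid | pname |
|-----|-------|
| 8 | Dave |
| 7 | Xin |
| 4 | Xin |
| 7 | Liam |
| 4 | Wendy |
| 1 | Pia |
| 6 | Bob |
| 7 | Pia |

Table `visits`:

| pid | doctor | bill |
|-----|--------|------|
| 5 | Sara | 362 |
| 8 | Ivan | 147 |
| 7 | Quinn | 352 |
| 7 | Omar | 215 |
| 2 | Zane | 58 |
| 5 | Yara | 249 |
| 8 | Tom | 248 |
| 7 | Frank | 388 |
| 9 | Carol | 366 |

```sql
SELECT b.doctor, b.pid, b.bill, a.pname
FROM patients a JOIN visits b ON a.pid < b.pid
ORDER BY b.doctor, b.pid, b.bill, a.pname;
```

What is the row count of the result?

41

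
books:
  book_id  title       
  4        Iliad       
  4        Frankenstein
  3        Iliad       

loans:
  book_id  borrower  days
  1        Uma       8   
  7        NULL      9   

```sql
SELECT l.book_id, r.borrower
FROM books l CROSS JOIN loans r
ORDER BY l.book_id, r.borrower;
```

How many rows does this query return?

6

CROSS JOIN pairs every row of `books` with every row of `loans`: 3 × 2 = 6 rows.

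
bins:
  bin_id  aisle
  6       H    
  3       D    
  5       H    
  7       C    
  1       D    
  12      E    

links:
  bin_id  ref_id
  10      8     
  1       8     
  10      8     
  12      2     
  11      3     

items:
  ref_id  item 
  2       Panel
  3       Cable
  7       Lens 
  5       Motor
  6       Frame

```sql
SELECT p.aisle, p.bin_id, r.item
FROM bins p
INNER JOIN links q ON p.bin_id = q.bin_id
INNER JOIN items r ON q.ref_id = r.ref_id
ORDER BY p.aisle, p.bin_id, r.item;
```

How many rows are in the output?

Step 1 — p INNER JOIN q on bin_id → 2 row(s).
Then INNER JOIN `items r` on ref_id: keep only rows whose q.ref_id appears in r.
Result: 1 row(s).

1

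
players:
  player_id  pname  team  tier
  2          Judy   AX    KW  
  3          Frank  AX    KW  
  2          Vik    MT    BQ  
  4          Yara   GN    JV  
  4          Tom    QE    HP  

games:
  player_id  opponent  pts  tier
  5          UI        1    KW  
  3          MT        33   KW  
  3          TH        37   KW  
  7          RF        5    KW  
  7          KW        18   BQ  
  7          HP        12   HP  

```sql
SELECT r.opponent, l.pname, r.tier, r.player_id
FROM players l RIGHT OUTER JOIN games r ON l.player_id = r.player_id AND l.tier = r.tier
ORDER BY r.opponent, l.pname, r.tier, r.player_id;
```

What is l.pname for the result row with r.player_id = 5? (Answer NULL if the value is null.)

RIGHT JOIN keeps every row from `games`; unmatched rows get NULL for `players`'s columns.
Matching on l.player_id = r.player_id AND l.tier = r.tier.
Matched pairs: 2; unmatched r rows kept: 4.

NULL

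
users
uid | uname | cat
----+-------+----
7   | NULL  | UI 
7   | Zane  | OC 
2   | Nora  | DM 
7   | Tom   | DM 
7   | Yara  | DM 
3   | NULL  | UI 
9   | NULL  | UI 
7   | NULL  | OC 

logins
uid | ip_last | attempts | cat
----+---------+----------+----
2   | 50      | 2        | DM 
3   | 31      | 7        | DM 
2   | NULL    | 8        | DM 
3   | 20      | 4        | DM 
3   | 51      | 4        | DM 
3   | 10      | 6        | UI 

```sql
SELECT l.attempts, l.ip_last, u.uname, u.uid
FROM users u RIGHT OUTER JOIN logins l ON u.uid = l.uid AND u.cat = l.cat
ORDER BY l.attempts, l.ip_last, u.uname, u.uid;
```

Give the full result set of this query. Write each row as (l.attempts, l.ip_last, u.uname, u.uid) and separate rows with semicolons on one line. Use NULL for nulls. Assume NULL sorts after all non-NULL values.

RIGHT JOIN keeps every row from `logins`; unmatched rows get NULL for `users`'s columns.
Matching on u.uid = l.uid AND u.cat = l.cat.
- u[0] uid=7, cat=UI → no match.
- u[1] uid=7, cat=OC → no match.
- u[2] uid=2, cat=DM → 2 match(es) in l → 2 row(s).
- u[3] uid=7, cat=DM → no match.
- u[4] uid=7, cat=DM → no match.
- u[5] uid=3, cat=UI → 1 match(es) in l → 1 row(s).
- u[6] uid=9, cat=UI → no match.
- u[7] uid=7, cat=OC → no match.
- 3 row(s) from l found no u partner → padded with NULL.
After projecting and ordering:
l.attempts | l.ip_last | u.uname | u.uid
2 | 50 | Nora | 2
4 | 20 | NULL | NULL
4 | 51 | NULL | NULL
6 | 10 | NULL | 3
7 | 31 | NULL | NULL
8 | NULL | Nora | 2

(2, 50, Nora, 2); (4, 20, NULL, NULL); (4, 51, NULL, NULL); (6, 10, NULL, 3); (7, 31, NULL, NULL); (8, NULL, Nora, 2)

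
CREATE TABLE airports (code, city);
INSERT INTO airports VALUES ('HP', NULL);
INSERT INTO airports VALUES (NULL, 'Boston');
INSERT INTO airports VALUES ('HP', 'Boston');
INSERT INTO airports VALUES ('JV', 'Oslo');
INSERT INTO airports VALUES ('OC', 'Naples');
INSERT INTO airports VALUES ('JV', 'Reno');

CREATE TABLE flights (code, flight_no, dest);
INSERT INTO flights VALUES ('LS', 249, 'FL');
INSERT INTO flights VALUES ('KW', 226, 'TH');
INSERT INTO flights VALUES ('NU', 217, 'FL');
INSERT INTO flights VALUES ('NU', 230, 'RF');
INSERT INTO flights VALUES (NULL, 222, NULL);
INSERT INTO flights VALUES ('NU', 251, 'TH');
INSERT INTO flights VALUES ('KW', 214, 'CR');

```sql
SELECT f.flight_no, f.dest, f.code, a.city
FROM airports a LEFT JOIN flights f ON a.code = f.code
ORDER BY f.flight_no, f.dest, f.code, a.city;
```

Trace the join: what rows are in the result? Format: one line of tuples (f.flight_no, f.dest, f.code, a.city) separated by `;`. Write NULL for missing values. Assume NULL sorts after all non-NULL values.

LEFT JOIN keeps every row from `airports`; unmatched rows get NULL for `flights`'s columns.
Matching on a.code = f.code. A NULL in a compared column never satisfies the condition.
- a (code=HP) has no partner → padded with NULL.
- a (code=NULL) has no partner → padded with NULL.
- a (code=HP) has no partner → padded with NULL.
- a (code=JV) has no partner → padded with NULL.
- a (code=OC) has no partner → padded with NULL.
- a (code=JV) has no partner → padded with NULL.
After projecting and ordering:
f.flight_no | f.dest | f.code | a.city
NULL | NULL | NULL | Boston
NULL | NULL | NULL | Boston
NULL | NULL | NULL | Naples
NULL | NULL | NULL | Oslo
NULL | NULL | NULL | Reno
NULL | NULL | NULL | NULL

(NULL, NULL, NULL, Boston); (NULL, NULL, NULL, Boston); (NULL, NULL, NULL, Naples); (NULL, NULL, NULL, Oslo); (NULL, NULL, NULL, Reno); (NULL, NULL, NULL, NULL)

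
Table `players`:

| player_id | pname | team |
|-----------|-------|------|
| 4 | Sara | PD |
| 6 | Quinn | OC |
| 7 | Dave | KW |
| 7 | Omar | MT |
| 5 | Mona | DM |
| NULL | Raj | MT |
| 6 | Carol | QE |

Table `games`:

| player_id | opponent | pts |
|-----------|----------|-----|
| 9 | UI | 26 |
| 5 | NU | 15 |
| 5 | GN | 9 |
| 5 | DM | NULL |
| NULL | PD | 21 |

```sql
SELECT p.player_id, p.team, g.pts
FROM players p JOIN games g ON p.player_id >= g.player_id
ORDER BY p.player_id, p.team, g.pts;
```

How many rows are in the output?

INNER JOIN keeps only pairs where the ON condition holds.
Matching on p.player_id >= g.player_id. A NULL in a compared column never satisfies the condition.
Matched pairs: 15.
Total: 15 rows.

15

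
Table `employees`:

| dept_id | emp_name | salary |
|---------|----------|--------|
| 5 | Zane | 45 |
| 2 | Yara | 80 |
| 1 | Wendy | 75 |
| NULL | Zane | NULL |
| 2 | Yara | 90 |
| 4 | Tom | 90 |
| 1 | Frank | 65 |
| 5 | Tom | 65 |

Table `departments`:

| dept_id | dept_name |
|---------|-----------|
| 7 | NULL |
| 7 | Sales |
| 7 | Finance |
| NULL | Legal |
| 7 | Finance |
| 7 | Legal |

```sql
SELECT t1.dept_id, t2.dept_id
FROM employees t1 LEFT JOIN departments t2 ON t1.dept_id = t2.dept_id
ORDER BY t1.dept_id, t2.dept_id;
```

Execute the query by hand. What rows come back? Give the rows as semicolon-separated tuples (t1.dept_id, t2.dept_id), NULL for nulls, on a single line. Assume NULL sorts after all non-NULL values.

LEFT JOIN keeps every row from `employees`; unmatched rows get NULL for `departments`'s columns.
Matching on t1.dept_id = t2.dept_id. A NULL in a compared column never satisfies the condition.
- t1 row (dept_id=5): no match → kept, t2 columns NULL.
- t1 row (dept_id=2): no match → kept, t2 columns NULL.
- t1 row (dept_id=1): no match → kept, t2 columns NULL.
- t1 row (dept_id=NULL): no match → kept, t2 columns NULL.
- t1 row (dept_id=2): no match → kept, t2 columns NULL.
- t1 row (dept_id=4): no match → kept, t2 columns NULL.
- t1 row (dept_id=1): no match → kept, t2 columns NULL.
- t1 row (dept_id=5): no match → kept, t2 columns NULL.
After projecting and ordering:
t1.dept_id | t2.dept_id
1 | NULL
1 | NULL
2 | NULL
2 | NULL
4 | NULL
5 | NULL
5 | NULL
NULL | NULL

(1, NULL); (1, NULL); (2, NULL); (2, NULL); (4, NULL); (5, NULL); (5, NULL); (NULL, NULL)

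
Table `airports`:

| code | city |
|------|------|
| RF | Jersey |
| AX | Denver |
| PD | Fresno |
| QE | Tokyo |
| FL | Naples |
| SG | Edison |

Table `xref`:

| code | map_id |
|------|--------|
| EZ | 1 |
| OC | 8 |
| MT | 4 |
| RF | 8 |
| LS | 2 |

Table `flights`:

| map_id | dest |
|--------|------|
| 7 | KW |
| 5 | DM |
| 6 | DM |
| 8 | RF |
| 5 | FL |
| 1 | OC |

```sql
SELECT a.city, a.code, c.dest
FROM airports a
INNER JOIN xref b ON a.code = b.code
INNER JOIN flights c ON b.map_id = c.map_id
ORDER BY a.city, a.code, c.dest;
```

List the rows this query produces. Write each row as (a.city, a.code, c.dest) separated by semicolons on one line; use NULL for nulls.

Step 1 — a INNER JOIN b on code → 1 row(s).
Then INNER JOIN `flights c` on map_id: keep only rows whose b.map_id appears in c.

(Jersey, RF, RF)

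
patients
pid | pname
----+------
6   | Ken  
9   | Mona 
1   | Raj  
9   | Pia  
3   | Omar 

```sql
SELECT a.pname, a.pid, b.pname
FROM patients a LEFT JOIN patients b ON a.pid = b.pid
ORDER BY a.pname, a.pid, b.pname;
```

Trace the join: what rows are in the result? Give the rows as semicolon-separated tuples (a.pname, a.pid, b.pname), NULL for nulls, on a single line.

LEFT JOIN keeps every row from `patients a`; unmatched rows get NULL for `patients b`'s columns.
Matching on a.pid = b.pid.
- a[0] pid=6 → 1 match(es) in b → 1 row(s).
- a[1] pid=9 → 2 match(es) in b → 2 row(s).
- a[2] pid=1 → 1 match(es) in b → 1 row(s).
- a[3] pid=9 → 2 match(es) in b → 2 row(s).
- a[4] pid=3 → 1 match(es) in b → 1 row(s).
After projecting and ordering:
a.pname | a.pid | b.pname
Ken | 6 | Ken
Mona | 9 | Mona
Mona | 9 | Pia
Omar | 3 | Omar
Pia | 9 | Mona
Pia | 9 | Pia
Raj | 1 | Raj

(Ken, 6, Ken); (Mona, 9, Mona); (Mona, 9, Pia); (Omar, 3, Omar); (Pia, 9, Mona); (Pia, 9, Pia); (Raj, 1, Raj)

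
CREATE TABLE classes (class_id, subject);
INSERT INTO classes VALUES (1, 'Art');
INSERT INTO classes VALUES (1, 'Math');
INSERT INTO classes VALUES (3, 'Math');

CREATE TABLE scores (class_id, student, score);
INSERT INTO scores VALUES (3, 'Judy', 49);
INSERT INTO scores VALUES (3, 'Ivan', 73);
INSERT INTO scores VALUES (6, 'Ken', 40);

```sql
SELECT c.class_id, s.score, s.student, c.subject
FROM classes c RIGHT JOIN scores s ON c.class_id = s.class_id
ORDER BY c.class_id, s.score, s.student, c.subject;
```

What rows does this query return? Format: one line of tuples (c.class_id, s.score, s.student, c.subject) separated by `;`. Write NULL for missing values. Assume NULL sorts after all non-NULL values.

RIGHT JOIN keeps every row from `scores`; unmatched rows get NULL for `classes`'s columns.
Matching on c.class_id = s.class_id.
- class_id=1: no matching s row.
- class_id=1: no matching s row.
- class_id=3: 2 matching s row(s), so 2 row(s) emitted.
- 1 row(s) from s found no c partner → padded with NULL.
After projecting and ordering:
c.class_id | s.score | s.student | c.subject
3 | 49 | Judy | Math
3 | 73 | Ivan | Math
NULL | 40 | Ken | NULL

(3, 49, Judy, Math); (3, 73, Ivan, Math); (NULL, 40, Ken, NULL)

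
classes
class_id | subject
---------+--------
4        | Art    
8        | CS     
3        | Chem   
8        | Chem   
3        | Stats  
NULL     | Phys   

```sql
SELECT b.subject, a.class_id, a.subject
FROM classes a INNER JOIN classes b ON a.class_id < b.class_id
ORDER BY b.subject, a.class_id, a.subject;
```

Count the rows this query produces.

8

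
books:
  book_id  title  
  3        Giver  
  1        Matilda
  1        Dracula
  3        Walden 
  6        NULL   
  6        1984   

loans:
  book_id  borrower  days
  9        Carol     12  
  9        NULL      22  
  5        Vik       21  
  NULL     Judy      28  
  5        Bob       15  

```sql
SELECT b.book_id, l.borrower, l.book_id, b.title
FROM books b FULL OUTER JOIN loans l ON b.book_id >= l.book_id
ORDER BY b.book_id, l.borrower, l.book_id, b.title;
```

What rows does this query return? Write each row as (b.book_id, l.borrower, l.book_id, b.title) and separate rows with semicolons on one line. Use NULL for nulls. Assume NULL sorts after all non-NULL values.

FULL OUTER JOIN keeps every row from both sides; unmatched rows get NULL for the other side's columns.
Matching on b.book_id >= l.book_id. A NULL in a compared column never satisfies the condition.
Matched pairs: 4; unmatched b rows kept: 4; unmatched l rows kept: 3.

(1, NULL, NULL, Dracula); (1, NULL, NULL, Matilda); (3, NULL, NULL, Giver); (3, NULL, NULL, Walden); (6, Bob, 5, 1984); (6, Bob, 5, NULL); (6, Vik, 5, 1984); (6, Vik, 5, NULL); (NULL, Carol, 9, NULL); (NULL, Judy, NULL, NULL); (NULL, NULL, 9, NULL)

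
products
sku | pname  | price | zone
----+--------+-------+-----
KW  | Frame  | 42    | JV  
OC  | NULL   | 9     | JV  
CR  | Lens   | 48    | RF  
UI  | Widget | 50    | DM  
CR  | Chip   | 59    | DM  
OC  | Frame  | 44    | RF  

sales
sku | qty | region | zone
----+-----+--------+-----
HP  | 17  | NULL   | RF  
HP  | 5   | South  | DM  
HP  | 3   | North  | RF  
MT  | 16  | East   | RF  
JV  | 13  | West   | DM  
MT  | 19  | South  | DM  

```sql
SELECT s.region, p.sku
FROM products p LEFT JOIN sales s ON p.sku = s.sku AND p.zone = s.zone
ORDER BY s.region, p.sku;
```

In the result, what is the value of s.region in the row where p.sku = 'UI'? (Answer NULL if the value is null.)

LEFT JOIN keeps every row from `products`; unmatched rows get NULL for `sales`'s columns.
Matching on p.sku = s.sku AND p.zone = s.zone.
Matched pairs: 0; unmatched p rows kept: 6.

NULL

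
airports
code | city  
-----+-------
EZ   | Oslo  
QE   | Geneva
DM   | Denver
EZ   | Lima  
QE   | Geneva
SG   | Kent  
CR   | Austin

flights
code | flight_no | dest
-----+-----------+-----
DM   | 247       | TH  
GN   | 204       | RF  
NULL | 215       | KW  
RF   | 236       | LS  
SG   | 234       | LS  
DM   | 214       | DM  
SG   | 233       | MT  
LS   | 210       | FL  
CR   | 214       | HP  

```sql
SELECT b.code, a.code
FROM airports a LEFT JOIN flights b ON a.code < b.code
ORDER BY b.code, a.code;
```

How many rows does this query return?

LEFT JOIN keeps every row from `airports`; unmatched rows get NULL for `flights`'s columns.
Matching on a.code < b.code. A NULL in a compared column never satisfies the condition.
Matched pairs: 28; unmatched a rows kept: 1.
Total: 28 matched + 1 padded = 29 rows.

29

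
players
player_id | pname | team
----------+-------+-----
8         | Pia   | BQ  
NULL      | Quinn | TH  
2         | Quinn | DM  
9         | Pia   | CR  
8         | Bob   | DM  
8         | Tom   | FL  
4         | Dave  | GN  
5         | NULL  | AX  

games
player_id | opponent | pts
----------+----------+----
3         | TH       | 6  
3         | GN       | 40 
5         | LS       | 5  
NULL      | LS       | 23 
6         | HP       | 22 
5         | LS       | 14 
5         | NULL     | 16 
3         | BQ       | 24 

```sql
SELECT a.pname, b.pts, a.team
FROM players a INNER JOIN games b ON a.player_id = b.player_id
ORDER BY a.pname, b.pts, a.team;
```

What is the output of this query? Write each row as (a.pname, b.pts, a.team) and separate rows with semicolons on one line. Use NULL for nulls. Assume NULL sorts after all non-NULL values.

(NULL, 5, AX); (NULL, 14, AX); (NULL, 16, AX)

INNER JOIN keeps only pairs where the ON condition holds.
Matching on a.player_id = b.player_id. A NULL in a compared column never satisfies the condition.
- a (player_id=8) has no partner → excluded.
- a (player_id=NULL) has no partner → excluded.
- a (player_id=2) has no partner → excluded.
- a (player_id=9) has no partner → excluded.
- a (player_id=8) has no partner → excluded.
- a (player_id=8) has no partner → excluded.
- a (player_id=4) has no partner → excluded.
- a (player_id=5) pairs with 3 row(s) of b.
After projecting and ordering:
a.pname | b.pts | a.team
NULL | 5 | AX
NULL | 14 | AX
NULL | 16 | AX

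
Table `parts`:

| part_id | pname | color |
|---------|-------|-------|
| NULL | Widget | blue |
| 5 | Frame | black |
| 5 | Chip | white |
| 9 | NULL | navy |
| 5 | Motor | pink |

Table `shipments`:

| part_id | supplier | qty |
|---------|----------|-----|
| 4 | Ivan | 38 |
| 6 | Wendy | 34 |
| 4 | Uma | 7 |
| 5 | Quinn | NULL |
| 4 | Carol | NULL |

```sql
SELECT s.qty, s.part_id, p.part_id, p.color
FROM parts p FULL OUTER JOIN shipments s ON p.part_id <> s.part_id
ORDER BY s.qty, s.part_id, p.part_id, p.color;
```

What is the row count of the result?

18

FULL OUTER JOIN keeps every row from both sides; unmatched rows get NULL for the other side's columns.
Matching on p.part_id <> s.part_id. A NULL in a compared column never satisfies the condition.
Matched pairs: 17; unmatched p rows kept: 1; unmatched s rows kept: 0.
Total: 17 matched + 1 padded = 18 rows.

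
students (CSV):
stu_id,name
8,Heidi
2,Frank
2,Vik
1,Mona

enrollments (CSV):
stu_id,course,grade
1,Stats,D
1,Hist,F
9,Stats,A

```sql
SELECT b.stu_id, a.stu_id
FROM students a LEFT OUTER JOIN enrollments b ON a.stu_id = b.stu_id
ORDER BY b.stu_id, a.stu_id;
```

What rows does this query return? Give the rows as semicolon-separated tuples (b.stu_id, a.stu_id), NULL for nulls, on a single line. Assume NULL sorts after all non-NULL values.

LEFT JOIN keeps every row from `students`; unmatched rows get NULL for `enrollments`'s columns.
Matching on a.stu_id = b.stu_id.
Matched pairs: 2; unmatched a rows kept: 3.

(1, 1); (1, 1); (NULL, 2); (NULL, 2); (NULL, 8)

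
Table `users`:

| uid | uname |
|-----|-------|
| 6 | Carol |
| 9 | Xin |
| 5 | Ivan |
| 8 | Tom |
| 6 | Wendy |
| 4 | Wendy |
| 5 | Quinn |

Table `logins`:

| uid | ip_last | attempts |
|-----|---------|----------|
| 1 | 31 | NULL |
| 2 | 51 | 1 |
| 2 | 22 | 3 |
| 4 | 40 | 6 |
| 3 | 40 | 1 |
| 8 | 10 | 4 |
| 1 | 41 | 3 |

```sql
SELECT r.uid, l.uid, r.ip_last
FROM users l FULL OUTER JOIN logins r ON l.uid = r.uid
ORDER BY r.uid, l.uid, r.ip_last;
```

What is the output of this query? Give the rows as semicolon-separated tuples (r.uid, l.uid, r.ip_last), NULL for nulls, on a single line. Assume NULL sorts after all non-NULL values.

FULL OUTER JOIN keeps every row from both sides; unmatched rows get NULL for the other side's columns.
Matching on l.uid = r.uid.
- uid=6: no r row matches, row kept with r columns NULL.
- uid=9: no r row matches, row kept with r columns NULL.
- uid=5: no r row matches, row kept with r columns NULL.
- uid=8: 1 matching r row(s), so 1 row(s) emitted.
- uid=6: no r row matches, row kept with r columns NULL.
- uid=4: 1 matching r row(s), so 1 row(s) emitted.
- uid=5: no r row matches, row kept with r columns NULL.
- plus 5 unmatched r row(s), each kept with NULL l columns.

(1, NULL, 31); (1, NULL, 41); (2, NULL, 22); (2, NULL, 51); (3, NULL, 40); (4, 4, 40); (8, 8, 10); (NULL, 5, NULL); (NULL, 5, NULL); (NULL, 6, NULL); (NULL, 6, NULL); (NULL, 9, NULL)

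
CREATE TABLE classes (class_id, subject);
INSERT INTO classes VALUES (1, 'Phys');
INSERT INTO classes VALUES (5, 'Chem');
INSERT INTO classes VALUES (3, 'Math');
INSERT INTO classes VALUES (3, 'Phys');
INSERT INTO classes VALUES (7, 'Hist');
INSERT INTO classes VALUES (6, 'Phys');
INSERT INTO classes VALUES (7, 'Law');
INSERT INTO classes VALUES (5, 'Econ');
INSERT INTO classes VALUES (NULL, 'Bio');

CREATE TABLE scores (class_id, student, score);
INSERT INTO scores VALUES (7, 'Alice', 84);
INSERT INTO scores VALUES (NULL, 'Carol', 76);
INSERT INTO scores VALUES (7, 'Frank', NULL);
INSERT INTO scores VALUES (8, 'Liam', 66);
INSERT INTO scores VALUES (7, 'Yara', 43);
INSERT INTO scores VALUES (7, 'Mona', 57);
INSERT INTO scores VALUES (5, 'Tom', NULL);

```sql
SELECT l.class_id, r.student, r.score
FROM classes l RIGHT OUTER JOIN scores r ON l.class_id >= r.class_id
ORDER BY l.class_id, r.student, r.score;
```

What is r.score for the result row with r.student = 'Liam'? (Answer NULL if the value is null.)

66

RIGHT JOIN keeps every row from `scores`; unmatched rows get NULL for `classes`'s columns.
Matching on l.class_id >= r.class_id. A NULL in a compared column never satisfies the condition.
Matched pairs: 13; unmatched r rows kept: 2.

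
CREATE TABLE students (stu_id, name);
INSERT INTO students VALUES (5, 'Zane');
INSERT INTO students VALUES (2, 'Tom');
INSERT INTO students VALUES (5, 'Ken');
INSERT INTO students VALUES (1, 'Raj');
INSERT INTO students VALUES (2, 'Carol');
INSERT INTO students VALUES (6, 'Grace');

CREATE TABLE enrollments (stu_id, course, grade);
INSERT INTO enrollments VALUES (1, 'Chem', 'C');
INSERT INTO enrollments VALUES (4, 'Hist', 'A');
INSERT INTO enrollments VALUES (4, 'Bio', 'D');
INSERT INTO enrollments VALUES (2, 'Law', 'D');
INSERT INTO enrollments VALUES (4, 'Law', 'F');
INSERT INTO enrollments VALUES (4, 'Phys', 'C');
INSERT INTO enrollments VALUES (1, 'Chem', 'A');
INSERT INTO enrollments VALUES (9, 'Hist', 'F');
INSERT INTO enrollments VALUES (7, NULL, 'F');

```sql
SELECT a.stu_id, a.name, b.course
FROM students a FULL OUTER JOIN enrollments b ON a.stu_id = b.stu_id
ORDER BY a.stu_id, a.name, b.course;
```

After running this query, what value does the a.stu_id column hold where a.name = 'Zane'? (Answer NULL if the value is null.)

FULL OUTER JOIN keeps every row from both sides; unmatched rows get NULL for the other side's columns.
Matching on a.stu_id = b.stu_id.
- a row (stu_id=5): no match → kept, b columns NULL.
- a row (stu_id=2): matches 1 b row(s) → 1 output row(s).
- a row (stu_id=5): no match → kept, b columns NULL.
- a row (stu_id=1): matches 2 b row(s) → 2 output row(s).
- a row (stu_id=2): matches 1 b row(s) → 1 output row(s).
- a row (stu_id=6): no match → kept, b columns NULL.
- plus 6 unmatched b row(s), each kept with NULL a columns.

5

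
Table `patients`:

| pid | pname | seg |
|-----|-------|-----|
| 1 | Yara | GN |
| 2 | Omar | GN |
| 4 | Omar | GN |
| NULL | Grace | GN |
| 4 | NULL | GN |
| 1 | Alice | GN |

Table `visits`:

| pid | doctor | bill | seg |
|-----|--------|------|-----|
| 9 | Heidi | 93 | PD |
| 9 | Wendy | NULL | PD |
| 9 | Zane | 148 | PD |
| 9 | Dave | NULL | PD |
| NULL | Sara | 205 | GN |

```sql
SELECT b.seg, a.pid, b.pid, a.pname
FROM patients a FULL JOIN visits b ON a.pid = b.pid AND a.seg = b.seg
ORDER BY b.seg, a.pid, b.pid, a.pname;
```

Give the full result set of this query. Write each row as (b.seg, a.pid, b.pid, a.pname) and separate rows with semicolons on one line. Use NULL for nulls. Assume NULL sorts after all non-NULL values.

(GN, NULL, NULL, NULL); (PD, NULL, 9, NULL); (PD, NULL, 9, NULL); (PD, NULL, 9, NULL); (PD, NULL, 9, NULL); (NULL, 1, NULL, Alice); (NULL, 1, NULL, Yara); (NULL, 2, NULL, Omar); (NULL, 4, NULL, Omar); (NULL, 4, NULL, NULL); (NULL, NULL, NULL, Grace)

FULL OUTER JOIN keeps every row from both sides; unmatched rows get NULL for the other side's columns.
Matching on a.pid = b.pid AND a.seg = b.seg. A NULL in a compared column never satisfies the condition.
- a[0] pid=1, seg=GN → no match; kept with NULLs on the b side.
- a[1] pid=2, seg=GN → no match; kept with NULLs on the b side.
- a[2] pid=4, seg=GN → no match; kept with NULLs on the b side.
- a[3] pid=NULL, seg=GN → no match; kept with NULLs on the b side.
- a[4] pid=4, seg=GN → no match; kept with NULLs on the b side.
- a[5] pid=1, seg=GN → no match; kept with NULLs on the b side.
- 5 row(s) from b found no a partner → padded with NULL.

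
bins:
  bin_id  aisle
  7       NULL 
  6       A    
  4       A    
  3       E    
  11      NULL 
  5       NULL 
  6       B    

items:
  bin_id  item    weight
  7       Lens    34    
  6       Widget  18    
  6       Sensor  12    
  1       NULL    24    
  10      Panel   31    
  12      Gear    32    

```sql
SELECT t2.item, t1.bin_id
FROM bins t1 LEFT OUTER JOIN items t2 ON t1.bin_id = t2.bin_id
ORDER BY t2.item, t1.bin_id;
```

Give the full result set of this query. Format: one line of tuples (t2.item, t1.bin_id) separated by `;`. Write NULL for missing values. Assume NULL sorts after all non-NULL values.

(Lens, 7); (Sensor, 6); (Sensor, 6); (Widget, 6); (Widget, 6); (NULL, 3); (NULL, 4); (NULL, 5); (NULL, 11)

LEFT JOIN keeps every row from `bins`; unmatched rows get NULL for `items`'s columns.
Matching on t1.bin_id = t2.bin_id.
Matched pairs: 5; unmatched t1 rows kept: 4.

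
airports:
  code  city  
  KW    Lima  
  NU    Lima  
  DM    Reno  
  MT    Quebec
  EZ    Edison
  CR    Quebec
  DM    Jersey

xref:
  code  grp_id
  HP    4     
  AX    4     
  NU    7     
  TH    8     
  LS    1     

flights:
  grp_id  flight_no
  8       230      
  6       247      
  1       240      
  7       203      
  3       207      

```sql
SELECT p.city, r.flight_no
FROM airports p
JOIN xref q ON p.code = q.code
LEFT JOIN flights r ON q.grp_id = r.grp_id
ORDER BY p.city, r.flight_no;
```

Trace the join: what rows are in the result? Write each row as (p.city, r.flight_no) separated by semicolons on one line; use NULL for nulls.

(Lima, 203)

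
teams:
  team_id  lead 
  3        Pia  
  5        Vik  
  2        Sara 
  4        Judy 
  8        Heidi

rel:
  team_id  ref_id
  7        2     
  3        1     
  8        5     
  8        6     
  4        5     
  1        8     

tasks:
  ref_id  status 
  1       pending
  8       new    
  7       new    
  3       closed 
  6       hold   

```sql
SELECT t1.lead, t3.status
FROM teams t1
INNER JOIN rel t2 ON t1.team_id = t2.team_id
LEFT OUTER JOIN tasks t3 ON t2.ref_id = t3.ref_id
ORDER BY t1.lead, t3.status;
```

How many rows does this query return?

Evaluate left to right. First `teams t1 INNER JOIN rel t2` on team_id: 4 row(s).
Then LEFT JOIN `tasks t3` on ref_id: each of those 4 rows is kept; rows whose t2.ref_id has no match in t3 get NULL for t3's columns.
Result: 4 row(s).

4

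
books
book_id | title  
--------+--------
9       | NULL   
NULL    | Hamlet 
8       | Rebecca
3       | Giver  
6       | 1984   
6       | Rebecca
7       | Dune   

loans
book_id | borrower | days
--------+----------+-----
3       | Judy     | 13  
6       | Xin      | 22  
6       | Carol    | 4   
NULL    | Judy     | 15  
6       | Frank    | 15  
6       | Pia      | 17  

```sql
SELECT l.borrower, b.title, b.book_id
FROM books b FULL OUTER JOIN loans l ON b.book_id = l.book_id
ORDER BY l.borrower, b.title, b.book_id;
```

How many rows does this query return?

FULL OUTER JOIN keeps every row from both sides; unmatched rows get NULL for the other side's columns.
Matching on b.book_id = l.book_id. A NULL in a compared column never satisfies the condition.
Matched pairs: 9; unmatched b rows kept: 4; unmatched l rows kept: 1.
Total: 9 matched + 5 padded = 14 rows.

14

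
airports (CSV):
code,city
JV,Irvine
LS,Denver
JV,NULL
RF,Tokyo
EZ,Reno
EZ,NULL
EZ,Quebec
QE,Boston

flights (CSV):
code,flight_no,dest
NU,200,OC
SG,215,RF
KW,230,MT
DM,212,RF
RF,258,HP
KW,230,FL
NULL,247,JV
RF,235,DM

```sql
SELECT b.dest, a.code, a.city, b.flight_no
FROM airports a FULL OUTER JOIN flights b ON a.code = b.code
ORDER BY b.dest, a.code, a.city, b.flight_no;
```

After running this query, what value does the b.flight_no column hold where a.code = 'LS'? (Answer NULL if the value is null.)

FULL OUTER JOIN keeps every row from both sides; unmatched rows get NULL for the other side's columns.
Matching on a.code = b.code. A NULL in a compared column never satisfies the condition.
- a row (code=JV): no match → kept, b columns NULL.
- a row (code=LS): no match → kept, b columns NULL.
- a row (code=JV): no match → kept, b columns NULL.
- a row (code=RF): matches 2 b row(s) → 2 output row(s).
- a row (code=EZ): no match → kept, b columns NULL.
- a row (code=EZ): no match → kept, b columns NULL.
- a row (code=EZ): no match → kept, b columns NULL.
- a row (code=QE): no match → kept, b columns NULL.
- plus 6 unmatched b row(s), each kept with NULL a columns.

NULL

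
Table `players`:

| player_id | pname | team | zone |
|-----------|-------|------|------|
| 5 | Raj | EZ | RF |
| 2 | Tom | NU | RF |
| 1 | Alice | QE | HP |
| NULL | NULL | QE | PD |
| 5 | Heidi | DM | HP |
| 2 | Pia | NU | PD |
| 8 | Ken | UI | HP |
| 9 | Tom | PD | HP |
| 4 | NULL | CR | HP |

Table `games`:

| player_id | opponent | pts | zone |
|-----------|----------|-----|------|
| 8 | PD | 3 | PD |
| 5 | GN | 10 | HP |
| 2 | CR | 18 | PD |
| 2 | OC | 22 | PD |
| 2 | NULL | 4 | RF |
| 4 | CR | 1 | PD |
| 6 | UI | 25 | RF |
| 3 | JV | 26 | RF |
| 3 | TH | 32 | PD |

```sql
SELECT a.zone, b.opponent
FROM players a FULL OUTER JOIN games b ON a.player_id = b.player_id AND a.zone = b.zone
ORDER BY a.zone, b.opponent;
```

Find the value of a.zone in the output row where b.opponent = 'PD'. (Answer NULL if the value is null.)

NULL

FULL OUTER JOIN keeps every row from both sides; unmatched rows get NULL for the other side's columns.
Matching on a.player_id = b.player_id AND a.zone = b.zone. A NULL in a compared column never satisfies the condition.
- a (player_id=5, zone=RF) has no partner → padded with NULL.
- a (player_id=2, zone=RF) pairs with 1 row(s) of b.
- a (player_id=1, zone=HP) has no partner → padded with NULL.
- a (player_id=NULL, zone=PD) has no partner → padded with NULL.
- a (player_id=5, zone=HP) pairs with 1 row(s) of b.
- a (player_id=2, zone=PD) pairs with 2 row(s) of b.
- a (player_id=8, zone=HP) has no partner → padded with NULL.
- a (player_id=9, zone=HP) has no partner → padded with NULL.
- a (player_id=4, zone=HP) has no partner → padded with NULL.
- 5 row(s) from b found no a partner → padded with NULL.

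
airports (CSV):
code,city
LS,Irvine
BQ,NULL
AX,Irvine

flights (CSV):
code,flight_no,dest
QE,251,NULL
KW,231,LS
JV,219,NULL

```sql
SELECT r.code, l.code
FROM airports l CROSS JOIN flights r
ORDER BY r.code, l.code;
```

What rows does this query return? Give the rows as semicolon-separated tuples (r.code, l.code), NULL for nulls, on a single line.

CROSS JOIN pairs every row of `airports` with every row of `flights`: 3 × 3 = 9 rows.
After projecting and ordering:
r.code | l.code
JV | AX
JV | BQ
JV | LS
KW | AX
KW | BQ
KW | LS
QE | AX
QE | BQ
QE | LS

(JV, AX); (JV, BQ); (JV, LS); (KW, AX); (KW, BQ); (KW, LS); (QE, AX); (QE, BQ); (QE, LS)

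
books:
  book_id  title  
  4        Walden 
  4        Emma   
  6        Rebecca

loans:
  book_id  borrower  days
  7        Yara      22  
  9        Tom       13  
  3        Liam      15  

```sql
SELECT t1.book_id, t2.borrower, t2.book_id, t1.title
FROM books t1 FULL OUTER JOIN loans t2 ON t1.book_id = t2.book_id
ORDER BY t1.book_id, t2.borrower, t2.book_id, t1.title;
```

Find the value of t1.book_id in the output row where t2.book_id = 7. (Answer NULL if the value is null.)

NULL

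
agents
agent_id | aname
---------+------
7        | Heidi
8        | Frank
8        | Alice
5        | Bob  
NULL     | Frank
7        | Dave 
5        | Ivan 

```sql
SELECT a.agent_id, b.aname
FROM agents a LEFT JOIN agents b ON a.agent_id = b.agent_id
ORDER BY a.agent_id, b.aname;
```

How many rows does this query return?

13

LEFT JOIN keeps every row from `agents a`; unmatched rows get NULL for `agents b`'s columns.
Matching on a.agent_id = b.agent_id. A NULL in a compared column never satisfies the condition.
- a (agent_id=7) pairs with 2 row(s) of b.
- a (agent_id=8) pairs with 2 row(s) of b.
- a (agent_id=8) pairs with 2 row(s) of b.
- a (agent_id=5) pairs with 2 row(s) of b.
- a (agent_id=NULL) has no partner → padded with NULL.
- a (agent_id=7) pairs with 2 row(s) of b.
- a (agent_id=5) pairs with 2 row(s) of b.
Total: 12 matched + 1 padded = 13 rows.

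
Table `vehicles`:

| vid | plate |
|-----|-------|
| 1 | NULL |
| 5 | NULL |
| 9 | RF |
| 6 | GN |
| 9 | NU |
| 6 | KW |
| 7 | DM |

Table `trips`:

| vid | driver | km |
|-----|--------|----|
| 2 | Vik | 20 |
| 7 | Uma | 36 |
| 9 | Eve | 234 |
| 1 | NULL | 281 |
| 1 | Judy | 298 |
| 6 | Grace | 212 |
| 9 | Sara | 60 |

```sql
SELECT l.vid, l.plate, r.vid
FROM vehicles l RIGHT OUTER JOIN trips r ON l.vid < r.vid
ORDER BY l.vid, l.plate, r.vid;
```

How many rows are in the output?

19

RIGHT JOIN keeps every row from `trips`; unmatched rows get NULL for `vehicles`'s columns.
Matching on l.vid < r.vid.
Matched pairs: 17; unmatched r rows kept: 2.
Total: 17 matched + 2 padded = 19 rows.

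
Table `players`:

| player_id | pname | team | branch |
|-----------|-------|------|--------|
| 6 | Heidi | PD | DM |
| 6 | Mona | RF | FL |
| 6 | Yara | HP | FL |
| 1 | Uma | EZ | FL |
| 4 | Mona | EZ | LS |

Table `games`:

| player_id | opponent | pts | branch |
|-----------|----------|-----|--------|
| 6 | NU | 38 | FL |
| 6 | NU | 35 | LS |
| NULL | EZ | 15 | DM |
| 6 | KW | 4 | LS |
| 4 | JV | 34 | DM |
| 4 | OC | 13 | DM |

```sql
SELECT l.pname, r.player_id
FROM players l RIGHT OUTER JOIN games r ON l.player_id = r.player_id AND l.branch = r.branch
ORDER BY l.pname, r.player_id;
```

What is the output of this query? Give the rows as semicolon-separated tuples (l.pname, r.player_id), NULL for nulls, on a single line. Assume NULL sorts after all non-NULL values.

(Mona, 6); (Yara, 6); (NULL, 4); (NULL, 4); (NULL, 6); (NULL, 6); (NULL, NULL)

RIGHT JOIN keeps every row from `games`; unmatched rows get NULL for `players`'s columns.
Matching on l.player_id = r.player_id AND l.branch = r.branch. A NULL in a compared column never satisfies the condition.
- l[0] player_id=6, branch=DM → no match.
- l[1] player_id=6, branch=FL → 1 match(es) in r → 1 row(s).
- l[2] player_id=6, branch=FL → 1 match(es) in r → 1 row(s).
- l[3] player_id=1, branch=FL → no match.
- l[4] player_id=4, branch=LS → no match.
- plus 5 unmatched r row(s), each kept with NULL l columns.
After projecting and ordering:
l.pname | r.player_id
Mona | 6
Yara | 6
NULL | 4
NULL | 4
NULL | 6
NULL | 6
NULL | NULL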